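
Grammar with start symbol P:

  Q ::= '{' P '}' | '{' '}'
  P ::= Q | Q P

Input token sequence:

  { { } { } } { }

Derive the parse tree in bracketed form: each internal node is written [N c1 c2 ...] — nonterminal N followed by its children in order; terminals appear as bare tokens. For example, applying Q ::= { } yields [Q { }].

[P [Q { [P [Q { }] [P [Q { }]]] }] [P [Q { }]]]

P
Q P
{ P } P
{ Q P } P
{ { } P } P
{ { } Q } P
{ { } { } } P
{ { } { } } Q
{ { } { } } { }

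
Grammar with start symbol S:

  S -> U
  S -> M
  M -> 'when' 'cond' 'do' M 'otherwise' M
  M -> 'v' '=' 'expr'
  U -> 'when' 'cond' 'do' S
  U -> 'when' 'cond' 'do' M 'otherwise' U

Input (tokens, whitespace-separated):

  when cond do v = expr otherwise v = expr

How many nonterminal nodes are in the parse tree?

[S [M when cond do [M v = expr] otherwise [M v = expr]]]

4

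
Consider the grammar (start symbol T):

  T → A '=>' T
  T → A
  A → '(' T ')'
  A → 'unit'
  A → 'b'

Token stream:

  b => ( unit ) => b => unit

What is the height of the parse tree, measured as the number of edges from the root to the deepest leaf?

[T [A b] => [T [A ( [T [A unit]] )] => [T [A b] => [T [A unit]]]]]

5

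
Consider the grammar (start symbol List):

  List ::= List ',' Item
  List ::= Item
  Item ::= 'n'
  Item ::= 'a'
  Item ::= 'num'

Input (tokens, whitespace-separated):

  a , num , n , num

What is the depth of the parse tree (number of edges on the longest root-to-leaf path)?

[List [List [List [List [Item a]] , [Item num]] , [Item n]] , [Item num]]

5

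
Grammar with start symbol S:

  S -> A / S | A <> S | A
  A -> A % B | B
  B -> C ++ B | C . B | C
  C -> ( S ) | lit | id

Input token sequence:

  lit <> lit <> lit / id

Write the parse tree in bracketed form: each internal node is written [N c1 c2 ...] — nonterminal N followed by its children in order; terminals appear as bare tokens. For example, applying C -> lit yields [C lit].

[S [A [B [C lit]]] <> [S [A [B [C lit]]] <> [S [A [B [C lit]]] / [S [A [B [C id]]]]]]]

S
A <> S
B <> S
C <> S
lit <> S
lit <> A <> S
lit <> B <> S
lit <> C <> S
lit <> lit <> S
lit <> lit <> A / S
lit <> lit <> B / S
lit <> lit <> C / S
lit <> lit <> lit / S
lit <> lit <> lit / A
lit <> lit <> lit / B
lit <> lit <> lit / C
lit <> lit <> lit / id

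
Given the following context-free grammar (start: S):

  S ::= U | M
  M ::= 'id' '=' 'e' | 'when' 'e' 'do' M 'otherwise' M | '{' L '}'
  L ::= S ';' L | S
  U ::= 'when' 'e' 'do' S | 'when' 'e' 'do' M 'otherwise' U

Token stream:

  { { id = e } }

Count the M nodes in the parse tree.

3

[S [M { [L [S [M { [L [S [M id = e]]] }]]] }]]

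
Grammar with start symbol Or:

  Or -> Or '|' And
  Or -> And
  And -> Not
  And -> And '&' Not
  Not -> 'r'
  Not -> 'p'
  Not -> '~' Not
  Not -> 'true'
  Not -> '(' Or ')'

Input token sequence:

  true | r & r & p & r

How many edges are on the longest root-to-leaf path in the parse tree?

[Or [Or [And [Not true]]] | [And [And [And [And [Not r]] & [Not r]] & [Not p]] & [Not r]]]

6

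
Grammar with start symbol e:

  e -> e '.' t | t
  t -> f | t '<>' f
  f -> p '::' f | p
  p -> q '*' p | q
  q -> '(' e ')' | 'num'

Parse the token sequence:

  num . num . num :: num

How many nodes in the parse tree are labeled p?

[e [e [e [t [f [p [q num]]]]] . [t [f [p [q num]]]]] . [t [f [p [q num]] :: [f [p [q num]]]]]]

4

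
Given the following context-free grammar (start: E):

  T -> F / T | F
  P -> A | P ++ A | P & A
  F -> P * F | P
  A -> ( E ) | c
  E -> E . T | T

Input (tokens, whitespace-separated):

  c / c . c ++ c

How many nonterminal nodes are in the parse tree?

[E [E [T [F [P [A c]]] / [T [F [P [A c]]]]]] . [T [F [P [P [A c]] ++ [A c]]]]]

16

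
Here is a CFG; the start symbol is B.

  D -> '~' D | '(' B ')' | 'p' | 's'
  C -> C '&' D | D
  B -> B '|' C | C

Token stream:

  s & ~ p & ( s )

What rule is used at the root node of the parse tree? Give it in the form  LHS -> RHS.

[B [C [C [C [D s]] & [D ~ [D p]]] & [D ( [B [C [D s]]] )]]]

B -> C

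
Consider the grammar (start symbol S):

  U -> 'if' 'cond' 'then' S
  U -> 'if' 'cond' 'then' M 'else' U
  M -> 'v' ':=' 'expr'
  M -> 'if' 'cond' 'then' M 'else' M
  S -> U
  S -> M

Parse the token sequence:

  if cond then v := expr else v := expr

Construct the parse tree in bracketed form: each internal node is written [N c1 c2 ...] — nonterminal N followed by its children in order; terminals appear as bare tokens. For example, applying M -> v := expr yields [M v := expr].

[S [M if cond then [M v := expr] else [M v := expr]]]

S
M
if cond then M else M
if cond then v := expr else M
if cond then v := expr else v := expr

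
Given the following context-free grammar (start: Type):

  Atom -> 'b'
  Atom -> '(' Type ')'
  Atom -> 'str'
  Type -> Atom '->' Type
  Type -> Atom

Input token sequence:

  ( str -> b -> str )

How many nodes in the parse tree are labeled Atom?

[Type [Atom ( [Type [Atom str] -> [Type [Atom b] -> [Type [Atom str]]]] )]]

4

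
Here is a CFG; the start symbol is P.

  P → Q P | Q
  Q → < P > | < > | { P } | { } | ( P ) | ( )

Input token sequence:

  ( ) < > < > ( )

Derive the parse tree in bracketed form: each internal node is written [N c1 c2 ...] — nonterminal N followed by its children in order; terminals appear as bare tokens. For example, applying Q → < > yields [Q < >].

P
Q P
( ) P
( ) Q P
( ) < > P
( ) < > Q P
( ) < > < > P
( ) < > < > Q
( ) < > < > ( )

[P [Q ( )] [P [Q < >] [P [Q < >] [P [Q ( )]]]]]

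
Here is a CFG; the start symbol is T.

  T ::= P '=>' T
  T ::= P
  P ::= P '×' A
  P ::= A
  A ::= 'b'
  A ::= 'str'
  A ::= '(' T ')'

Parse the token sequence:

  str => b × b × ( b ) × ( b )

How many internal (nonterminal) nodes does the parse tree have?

18

[T [P [A str]] => [T [P [P [P [P [A b]] × [A b]] × [A ( [T [P [A b]]] )]] × [A ( [T [P [A b]]] )]]]]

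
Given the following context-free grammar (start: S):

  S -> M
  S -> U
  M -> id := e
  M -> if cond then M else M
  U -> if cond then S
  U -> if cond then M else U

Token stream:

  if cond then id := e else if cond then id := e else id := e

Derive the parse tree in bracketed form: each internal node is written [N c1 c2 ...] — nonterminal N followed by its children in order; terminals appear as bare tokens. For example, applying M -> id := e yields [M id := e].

[S [M if cond then [M id := e] else [M if cond then [M id := e] else [M id := e]]]]

S
M
if cond then M else M
if cond then id := e else M
if cond then id := e else if cond then M else M
if cond then id := e else if cond then id := e else M
if cond then id := e else if cond then id := e else id := e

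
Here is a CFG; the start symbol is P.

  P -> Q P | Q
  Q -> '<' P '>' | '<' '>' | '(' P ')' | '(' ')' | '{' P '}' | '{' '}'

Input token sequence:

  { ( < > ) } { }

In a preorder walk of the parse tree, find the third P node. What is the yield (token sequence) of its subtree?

[P [Q { [P [Q ( [P [Q < >]] )]] }] [P [Q { }]]]

< >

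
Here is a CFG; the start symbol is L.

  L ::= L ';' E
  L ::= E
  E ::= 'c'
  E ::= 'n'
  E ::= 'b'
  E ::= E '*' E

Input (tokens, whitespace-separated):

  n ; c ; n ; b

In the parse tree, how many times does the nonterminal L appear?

[L [L [L [L [E n]] ; [E c]] ; [E n]] ; [E b]]

4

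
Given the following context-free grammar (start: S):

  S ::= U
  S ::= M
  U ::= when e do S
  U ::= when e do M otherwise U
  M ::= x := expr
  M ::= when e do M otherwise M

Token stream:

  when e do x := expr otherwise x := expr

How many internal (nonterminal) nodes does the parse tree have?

[S [M when e do [M x := expr] otherwise [M x := expr]]]

4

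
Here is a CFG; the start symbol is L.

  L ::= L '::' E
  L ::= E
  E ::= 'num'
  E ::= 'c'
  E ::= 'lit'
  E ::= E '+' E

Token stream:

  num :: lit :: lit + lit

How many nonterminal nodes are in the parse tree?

8

[L [L [L [E num]] :: [E lit]] :: [E [E lit] + [E lit]]]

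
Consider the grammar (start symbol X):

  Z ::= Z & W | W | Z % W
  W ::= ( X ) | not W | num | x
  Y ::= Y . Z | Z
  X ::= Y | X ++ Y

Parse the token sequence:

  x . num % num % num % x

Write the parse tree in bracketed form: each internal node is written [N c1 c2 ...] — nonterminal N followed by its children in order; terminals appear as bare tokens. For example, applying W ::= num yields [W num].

[X [Y [Y [Z [W x]]] . [Z [Z [Z [Z [W num]] % [W num]] % [W num]] % [W x]]]]

X
Y
Y . Z
Z . Z
W . Z
x . Z
x . Z % W
x . Z % W % W
x . Z % W % W % W
x . W % W % W % W
x . num % W % W % W
x . num % num % W % W
x . num % num % num % W
x . num % num % num % x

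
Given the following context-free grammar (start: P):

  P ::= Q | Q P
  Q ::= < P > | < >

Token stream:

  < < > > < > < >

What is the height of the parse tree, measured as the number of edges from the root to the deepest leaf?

4

[P [Q < [P [Q < >]] >] [P [Q < >] [P [Q < >]]]]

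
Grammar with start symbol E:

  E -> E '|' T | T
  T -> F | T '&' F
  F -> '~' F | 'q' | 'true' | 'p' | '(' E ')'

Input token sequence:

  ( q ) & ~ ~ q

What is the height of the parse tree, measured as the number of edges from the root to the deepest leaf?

[E [T [T [F ( [E [T [F q]]] )]] & [F ~ [F ~ [F q]]]]]

7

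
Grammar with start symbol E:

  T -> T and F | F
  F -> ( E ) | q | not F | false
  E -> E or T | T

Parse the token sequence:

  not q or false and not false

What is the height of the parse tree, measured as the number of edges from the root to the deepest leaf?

5

[E [E [T [F not [F q]]]] or [T [T [F false]] and [F not [F false]]]]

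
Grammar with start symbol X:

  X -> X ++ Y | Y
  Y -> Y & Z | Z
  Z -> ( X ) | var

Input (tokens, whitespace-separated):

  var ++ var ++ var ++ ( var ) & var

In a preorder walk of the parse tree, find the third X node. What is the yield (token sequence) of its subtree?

[X [X [X [X [Y [Z var]]] ++ [Y [Z var]]] ++ [Y [Z var]]] ++ [Y [Y [Z ( [X [Y [Z var]]] )]] & [Z var]]]

var ++ var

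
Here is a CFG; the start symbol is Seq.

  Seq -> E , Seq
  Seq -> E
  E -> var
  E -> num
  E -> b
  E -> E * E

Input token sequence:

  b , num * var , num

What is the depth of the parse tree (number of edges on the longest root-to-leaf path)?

4

[Seq [E b] , [Seq [E [E num] * [E var]] , [Seq [E num]]]]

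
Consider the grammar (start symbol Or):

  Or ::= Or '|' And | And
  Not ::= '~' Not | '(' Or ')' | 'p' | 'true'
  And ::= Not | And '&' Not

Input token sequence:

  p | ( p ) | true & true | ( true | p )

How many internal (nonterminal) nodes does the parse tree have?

[Or [Or [Or [Or [And [Not p]]] | [And [Not ( [Or [And [Not p]]] )]]] | [And [And [Not true]] & [Not true]]] | [And [Not ( [Or [Or [And [Not true]]] | [And [Not p]]] )]]]

23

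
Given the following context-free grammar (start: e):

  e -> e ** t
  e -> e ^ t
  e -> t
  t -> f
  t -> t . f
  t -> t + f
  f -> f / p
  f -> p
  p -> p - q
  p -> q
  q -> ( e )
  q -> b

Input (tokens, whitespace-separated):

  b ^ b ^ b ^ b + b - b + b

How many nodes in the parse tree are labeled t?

[e [e [e [e [t [f [p [q b]]]]] ^ [t [f [p [q b]]]]] ^ [t [f [p [q b]]]]] ^ [t [t [t [f [p [q b]]]] + [f [p [p [q b]] - [q b]]]] + [f [p [q b]]]]]

6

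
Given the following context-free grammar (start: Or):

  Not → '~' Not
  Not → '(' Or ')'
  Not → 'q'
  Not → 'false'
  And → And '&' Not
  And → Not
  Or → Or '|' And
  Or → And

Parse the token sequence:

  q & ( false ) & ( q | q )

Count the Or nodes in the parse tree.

[Or [And [And [And [Not q]] & [Not ( [Or [And [Not false]]] )]] & [Not ( [Or [Or [And [Not q]]] | [And [Not q]]] )]]]

4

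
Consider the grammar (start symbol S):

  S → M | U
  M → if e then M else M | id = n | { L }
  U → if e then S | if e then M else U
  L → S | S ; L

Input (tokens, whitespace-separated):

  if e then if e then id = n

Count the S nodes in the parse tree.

3

[S [U if e then [S [U if e then [S [M id = n]]]]]]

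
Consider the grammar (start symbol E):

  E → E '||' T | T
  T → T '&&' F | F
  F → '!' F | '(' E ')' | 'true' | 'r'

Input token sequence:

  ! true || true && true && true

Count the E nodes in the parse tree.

2

[E [E [T [F ! [F true]]]] || [T [T [T [F true]] && [F true]] && [F true]]]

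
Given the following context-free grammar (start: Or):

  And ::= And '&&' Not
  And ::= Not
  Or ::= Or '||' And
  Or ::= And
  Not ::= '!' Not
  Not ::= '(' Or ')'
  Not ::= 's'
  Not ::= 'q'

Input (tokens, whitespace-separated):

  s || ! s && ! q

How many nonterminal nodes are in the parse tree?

10

[Or [Or [And [Not s]]] || [And [And [Not ! [Not s]]] && [Not ! [Not q]]]]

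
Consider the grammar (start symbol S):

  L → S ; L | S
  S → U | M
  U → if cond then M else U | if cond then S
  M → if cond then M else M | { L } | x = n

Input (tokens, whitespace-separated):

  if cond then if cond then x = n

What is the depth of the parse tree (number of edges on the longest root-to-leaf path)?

6

[S [U if cond then [S [U if cond then [S [M x = n]]]]]]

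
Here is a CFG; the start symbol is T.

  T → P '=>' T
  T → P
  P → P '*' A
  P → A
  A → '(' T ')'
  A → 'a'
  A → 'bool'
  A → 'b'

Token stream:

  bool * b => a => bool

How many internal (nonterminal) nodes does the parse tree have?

11

[T [P [P [A bool]] * [A b]] => [T [P [A a]] => [T [P [A bool]]]]]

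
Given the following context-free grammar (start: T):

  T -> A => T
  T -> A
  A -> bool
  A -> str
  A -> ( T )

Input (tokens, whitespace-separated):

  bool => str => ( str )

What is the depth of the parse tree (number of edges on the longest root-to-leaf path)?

6

[T [A bool] => [T [A str] => [T [A ( [T [A str]] )]]]]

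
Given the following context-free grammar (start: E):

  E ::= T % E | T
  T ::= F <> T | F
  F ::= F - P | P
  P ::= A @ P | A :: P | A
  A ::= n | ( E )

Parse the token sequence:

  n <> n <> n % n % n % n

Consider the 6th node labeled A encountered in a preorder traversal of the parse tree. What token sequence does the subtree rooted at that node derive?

[E [T [F [P [A n]]] <> [T [F [P [A n]]] <> [T [F [P [A n]]]]]] % [E [T [F [P [A n]]]] % [E [T [F [P [A n]]]] % [E [T [F [P [A n]]]]]]]]

n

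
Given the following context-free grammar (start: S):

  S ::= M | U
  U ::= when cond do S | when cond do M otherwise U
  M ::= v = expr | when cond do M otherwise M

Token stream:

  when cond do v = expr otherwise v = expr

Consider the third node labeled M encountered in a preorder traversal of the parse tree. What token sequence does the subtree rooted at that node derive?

v = expr

[S [M when cond do [M v = expr] otherwise [M v = expr]]]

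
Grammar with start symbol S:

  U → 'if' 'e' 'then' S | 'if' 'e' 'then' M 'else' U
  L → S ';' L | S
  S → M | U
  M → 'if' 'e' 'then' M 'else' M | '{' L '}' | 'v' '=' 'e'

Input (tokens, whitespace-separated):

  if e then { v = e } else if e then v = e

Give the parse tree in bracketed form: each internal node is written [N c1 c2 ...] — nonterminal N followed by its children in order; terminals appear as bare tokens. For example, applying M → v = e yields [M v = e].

[S [U if e then [M { [L [S [M v = e]]] }] else [U if e then [S [M v = e]]]]]

S
U
if e then M else U
if e then { L } else U
if e then { S } else U
if e then { M } else U
if e then { v = e } else U
if e then { v = e } else if e then S
if e then { v = e } else if e then M
if e then { v = e } else if e then v = e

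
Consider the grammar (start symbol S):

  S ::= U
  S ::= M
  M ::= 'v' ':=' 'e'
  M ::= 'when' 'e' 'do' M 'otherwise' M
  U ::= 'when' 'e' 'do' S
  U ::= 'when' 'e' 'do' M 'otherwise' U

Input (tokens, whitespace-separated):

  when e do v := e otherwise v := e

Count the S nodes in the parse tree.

[S [M when e do [M v := e] otherwise [M v := e]]]

1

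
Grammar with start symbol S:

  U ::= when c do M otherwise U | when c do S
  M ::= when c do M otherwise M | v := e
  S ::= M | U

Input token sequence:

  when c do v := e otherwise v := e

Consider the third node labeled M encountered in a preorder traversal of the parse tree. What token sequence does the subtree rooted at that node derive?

v := e

[S [M when c do [M v := e] otherwise [M v := e]]]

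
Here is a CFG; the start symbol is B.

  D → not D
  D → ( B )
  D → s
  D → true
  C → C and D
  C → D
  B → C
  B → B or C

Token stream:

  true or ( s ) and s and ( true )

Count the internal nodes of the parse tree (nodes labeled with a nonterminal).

16

[B [B [C [D true]]] or [C [C [C [D ( [B [C [D s]]] )]] and [D s]] and [D ( [B [C [D true]]] )]]]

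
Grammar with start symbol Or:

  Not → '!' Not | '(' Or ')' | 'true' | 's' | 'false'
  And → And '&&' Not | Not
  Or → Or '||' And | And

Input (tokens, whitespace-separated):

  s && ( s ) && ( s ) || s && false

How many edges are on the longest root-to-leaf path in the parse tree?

[Or [Or [And [And [And [Not s]] && [Not ( [Or [And [Not s]]] )]] && [Not ( [Or [And [Not s]]] )]]] || [And [And [Not s]] && [Not false]]]

8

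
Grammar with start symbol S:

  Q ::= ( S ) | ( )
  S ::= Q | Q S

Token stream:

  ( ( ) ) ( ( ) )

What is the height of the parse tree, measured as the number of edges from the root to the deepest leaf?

[S [Q ( [S [Q ( )]] )] [S [Q ( [S [Q ( )]] )]]]

5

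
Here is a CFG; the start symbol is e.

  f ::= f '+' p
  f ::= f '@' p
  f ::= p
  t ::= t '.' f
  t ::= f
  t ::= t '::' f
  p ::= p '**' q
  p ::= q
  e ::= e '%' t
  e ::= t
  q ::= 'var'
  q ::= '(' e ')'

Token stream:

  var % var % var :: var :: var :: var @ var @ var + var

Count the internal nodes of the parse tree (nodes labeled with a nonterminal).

[e [e [e [t [f [p [q var]]]]] % [t [f [p [q var]]]]] % [t [t [t [t [f [p [q var]]]] :: [f [p [q var]]]] :: [f [p [q var]]]] :: [f [f [f [f [p [q var]]] @ [p [q var]]] @ [p [q var]]] + [p [q var]]]]]

36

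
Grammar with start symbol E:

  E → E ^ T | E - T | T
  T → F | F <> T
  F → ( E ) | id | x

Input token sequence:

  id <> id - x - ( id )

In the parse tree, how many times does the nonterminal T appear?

[E [E [E [T [F id] <> [T [F id]]]] - [T [F x]]] - [T [F ( [E [T [F id]]] )]]]

5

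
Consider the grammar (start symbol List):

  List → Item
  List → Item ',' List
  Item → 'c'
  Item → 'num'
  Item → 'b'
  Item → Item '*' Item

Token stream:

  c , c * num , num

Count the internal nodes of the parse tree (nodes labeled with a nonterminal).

[List [Item c] , [List [Item [Item c] * [Item num]] , [List [Item num]]]]

8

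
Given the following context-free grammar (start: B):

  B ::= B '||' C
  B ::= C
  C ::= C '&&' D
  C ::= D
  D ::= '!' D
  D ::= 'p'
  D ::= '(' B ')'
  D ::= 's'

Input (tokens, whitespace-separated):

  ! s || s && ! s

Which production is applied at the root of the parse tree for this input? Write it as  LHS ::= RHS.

B ::= B '||' C

[B [B [C [D ! [D s]]]] || [C [C [D s]] && [D ! [D s]]]]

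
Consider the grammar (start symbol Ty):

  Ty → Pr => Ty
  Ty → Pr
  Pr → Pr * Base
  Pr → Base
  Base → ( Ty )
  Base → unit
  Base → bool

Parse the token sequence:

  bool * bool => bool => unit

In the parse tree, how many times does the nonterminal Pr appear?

[Ty [Pr [Pr [Base bool]] * [Base bool]] => [Ty [Pr [Base bool]] => [Ty [Pr [Base unit]]]]]

4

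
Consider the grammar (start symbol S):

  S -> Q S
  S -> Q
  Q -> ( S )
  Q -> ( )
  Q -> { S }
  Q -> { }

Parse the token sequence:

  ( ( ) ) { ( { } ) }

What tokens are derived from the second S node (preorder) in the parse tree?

[S [Q ( [S [Q ( )]] )] [S [Q { [S [Q ( [S [Q { }]] )]] }]]]

( )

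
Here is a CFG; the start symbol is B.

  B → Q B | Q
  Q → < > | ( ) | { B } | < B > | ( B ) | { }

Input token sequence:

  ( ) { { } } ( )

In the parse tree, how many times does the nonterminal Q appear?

[B [Q ( )] [B [Q { [B [Q { }]] }] [B [Q ( )]]]]

4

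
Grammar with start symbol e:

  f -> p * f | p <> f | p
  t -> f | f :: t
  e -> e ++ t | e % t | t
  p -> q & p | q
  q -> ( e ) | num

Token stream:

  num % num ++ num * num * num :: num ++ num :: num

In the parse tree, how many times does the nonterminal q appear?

8

[e [e [e [e [t [f [p [q num]]]]] % [t [f [p [q num]]]]] ++ [t [f [p [q num]] * [f [p [q num]] * [f [p [q num]]]]] :: [t [f [p [q num]]]]]] ++ [t [f [p [q num]]] :: [t [f [p [q num]]]]]]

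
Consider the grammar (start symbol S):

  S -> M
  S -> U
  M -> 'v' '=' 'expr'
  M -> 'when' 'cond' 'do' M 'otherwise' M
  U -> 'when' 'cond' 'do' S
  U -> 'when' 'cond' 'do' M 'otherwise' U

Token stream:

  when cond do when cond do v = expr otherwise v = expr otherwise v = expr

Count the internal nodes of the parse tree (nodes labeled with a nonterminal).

6

[S [M when cond do [M when cond do [M v = expr] otherwise [M v = expr]] otherwise [M v = expr]]]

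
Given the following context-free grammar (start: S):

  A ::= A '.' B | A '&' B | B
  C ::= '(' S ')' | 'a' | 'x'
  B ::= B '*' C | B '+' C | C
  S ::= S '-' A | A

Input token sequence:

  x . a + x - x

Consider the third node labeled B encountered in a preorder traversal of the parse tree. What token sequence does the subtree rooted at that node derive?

[S [S [A [A [B [C x]]] . [B [B [C a]] + [C x]]]] - [A [B [C x]]]]

a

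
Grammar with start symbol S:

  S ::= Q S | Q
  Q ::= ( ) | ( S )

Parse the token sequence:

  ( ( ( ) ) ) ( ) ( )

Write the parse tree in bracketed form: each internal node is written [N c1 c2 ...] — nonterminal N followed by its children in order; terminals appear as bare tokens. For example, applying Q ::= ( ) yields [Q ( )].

[S [Q ( [S [Q ( [S [Q ( )]] )]] )] [S [Q ( )] [S [Q ( )]]]]

S
Q S
( S ) S
( Q ) S
( ( S ) ) S
( ( Q ) ) S
( ( ( ) ) ) S
( ( ( ) ) ) Q S
( ( ( ) ) ) ( ) S
( ( ( ) ) ) ( ) Q
( ( ( ) ) ) ( ) ( )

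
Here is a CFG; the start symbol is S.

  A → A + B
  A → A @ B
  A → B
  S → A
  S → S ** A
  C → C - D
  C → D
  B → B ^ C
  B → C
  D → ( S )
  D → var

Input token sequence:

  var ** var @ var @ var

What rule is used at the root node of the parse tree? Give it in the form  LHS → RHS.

[S [S [A [B [C [D var]]]]] ** [A [A [A [B [C [D var]]]] @ [B [C [D var]]]] @ [B [C [D var]]]]]

S → S ** A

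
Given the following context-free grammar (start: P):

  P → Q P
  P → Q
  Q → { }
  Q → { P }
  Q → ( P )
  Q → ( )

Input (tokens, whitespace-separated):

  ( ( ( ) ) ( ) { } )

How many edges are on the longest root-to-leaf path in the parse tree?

[P [Q ( [P [Q ( [P [Q ( )]] )] [P [Q ( )] [P [Q { }]]]] )]]

6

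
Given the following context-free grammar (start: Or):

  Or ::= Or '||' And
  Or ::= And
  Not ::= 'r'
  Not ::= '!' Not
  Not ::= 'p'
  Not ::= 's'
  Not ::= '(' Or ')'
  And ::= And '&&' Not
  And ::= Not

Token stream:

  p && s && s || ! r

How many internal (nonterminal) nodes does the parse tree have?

[Or [Or [And [And [And [Not p]] && [Not s]] && [Not s]]] || [And [Not ! [Not r]]]]

11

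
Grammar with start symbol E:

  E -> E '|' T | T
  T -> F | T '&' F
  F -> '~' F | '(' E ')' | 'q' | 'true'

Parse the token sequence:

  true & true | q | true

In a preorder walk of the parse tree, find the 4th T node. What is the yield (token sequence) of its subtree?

true

[E [E [E [T [T [F true]] & [F true]]] | [T [F q]]] | [T [F true]]]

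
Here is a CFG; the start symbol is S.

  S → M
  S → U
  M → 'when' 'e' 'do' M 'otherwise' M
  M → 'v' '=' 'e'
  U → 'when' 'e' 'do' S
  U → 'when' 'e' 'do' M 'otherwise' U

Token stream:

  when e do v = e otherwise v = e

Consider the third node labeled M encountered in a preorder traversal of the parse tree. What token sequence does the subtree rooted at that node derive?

[S [M when e do [M v = e] otherwise [M v = e]]]

v = e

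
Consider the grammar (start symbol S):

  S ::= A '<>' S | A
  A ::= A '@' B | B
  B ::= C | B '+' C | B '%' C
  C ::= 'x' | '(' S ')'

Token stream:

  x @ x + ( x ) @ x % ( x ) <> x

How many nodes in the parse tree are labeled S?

[S [A [A [A [B [C x]]] @ [B [B [C x]] + [C ( [S [A [B [C x]]]] )]]] @ [B [B [C x]] % [C ( [S [A [B [C x]]]] )]]] <> [S [A [B [C x]]]]]

4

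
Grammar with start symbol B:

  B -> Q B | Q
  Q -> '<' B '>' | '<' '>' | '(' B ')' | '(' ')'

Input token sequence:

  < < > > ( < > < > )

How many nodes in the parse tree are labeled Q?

[B [Q < [B [Q < >]] >] [B [Q ( [B [Q < >] [B [Q < >]]] )]]]

5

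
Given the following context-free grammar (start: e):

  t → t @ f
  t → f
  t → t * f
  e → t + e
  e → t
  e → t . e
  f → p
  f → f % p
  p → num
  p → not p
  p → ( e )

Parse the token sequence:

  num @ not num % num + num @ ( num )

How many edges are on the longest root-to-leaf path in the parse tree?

[e [t [t [f [p num]]] @ [f [f [p not [p num]]] % [p num]]] + [e [t [t [f [p num]]] @ [f [p ( [e [t [f [p num]]]] )]]]]]

9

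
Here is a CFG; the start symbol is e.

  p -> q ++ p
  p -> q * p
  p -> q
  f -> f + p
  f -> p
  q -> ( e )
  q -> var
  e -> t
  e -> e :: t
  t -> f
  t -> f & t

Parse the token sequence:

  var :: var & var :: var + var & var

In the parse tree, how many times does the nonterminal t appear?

[e [e [e [t [f [p [q var]]]]] :: [t [f [p [q var]]] & [t [f [p [q var]]]]]] :: [t [f [f [p [q var]]] + [p [q var]]] & [t [f [p [q var]]]]]]

5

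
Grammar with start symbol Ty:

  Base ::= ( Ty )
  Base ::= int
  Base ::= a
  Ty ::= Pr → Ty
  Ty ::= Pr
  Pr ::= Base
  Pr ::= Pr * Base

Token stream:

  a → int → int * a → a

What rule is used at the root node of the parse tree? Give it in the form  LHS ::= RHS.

Ty ::= Pr → Ty

[Ty [Pr [Base a]] → [Ty [Pr [Base int]] → [Ty [Pr [Pr [Base int]] * [Base a]] → [Ty [Pr [Base a]]]]]]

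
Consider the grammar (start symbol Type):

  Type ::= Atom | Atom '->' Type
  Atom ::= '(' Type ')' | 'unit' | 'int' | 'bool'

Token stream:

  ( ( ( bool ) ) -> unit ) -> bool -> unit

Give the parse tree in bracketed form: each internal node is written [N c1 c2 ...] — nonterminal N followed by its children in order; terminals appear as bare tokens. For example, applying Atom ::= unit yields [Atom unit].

Type
Atom -> Type
( Type ) -> Type
( Atom -> Type ) -> Type
( ( Type ) -> Type ) -> Type
( ( Atom ) -> Type ) -> Type
( ( ( Type ) ) -> Type ) -> Type
( ( ( Atom ) ) -> Type ) -> Type
( ( ( bool ) ) -> Type ) -> Type
( ( ( bool ) ) -> Atom ) -> Type
( ( ( bool ) ) -> unit ) -> Type
( ( ( bool ) ) -> unit ) -> Atom -> Type
( ( ( bool ) ) -> unit ) -> bool -> Type
( ( ( bool ) ) -> unit ) -> bool -> Atom
( ( ( bool ) ) -> unit ) -> bool -> unit

[Type [Atom ( [Type [Atom ( [Type [Atom ( [Type [Atom bool]] )]] )] -> [Type [Atom unit]]] )] -> [Type [Atom bool] -> [Type [Atom unit]]]]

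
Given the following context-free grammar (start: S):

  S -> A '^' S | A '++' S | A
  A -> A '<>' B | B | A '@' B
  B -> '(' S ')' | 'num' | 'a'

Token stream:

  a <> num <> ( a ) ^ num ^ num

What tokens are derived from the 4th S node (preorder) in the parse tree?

num

[S [A [A [A [B a]] <> [B num]] <> [B ( [S [A [B a]]] )]] ^ [S [A [B num]] ^ [S [A [B num]]]]]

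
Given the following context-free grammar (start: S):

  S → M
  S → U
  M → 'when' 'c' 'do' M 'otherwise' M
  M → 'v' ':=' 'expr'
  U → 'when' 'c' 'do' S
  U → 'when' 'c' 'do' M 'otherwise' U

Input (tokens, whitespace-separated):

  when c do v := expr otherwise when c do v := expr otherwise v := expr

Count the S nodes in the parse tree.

1

[S [M when c do [M v := expr] otherwise [M when c do [M v := expr] otherwise [M v := expr]]]]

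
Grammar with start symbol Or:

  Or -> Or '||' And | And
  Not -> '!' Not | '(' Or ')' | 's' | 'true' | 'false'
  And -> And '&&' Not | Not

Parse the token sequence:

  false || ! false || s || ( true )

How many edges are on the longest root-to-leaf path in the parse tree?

6

[Or [Or [Or [Or [And [Not false]]] || [And [Not ! [Not false]]]] || [And [Not s]]] || [And [Not ( [Or [And [Not true]]] )]]]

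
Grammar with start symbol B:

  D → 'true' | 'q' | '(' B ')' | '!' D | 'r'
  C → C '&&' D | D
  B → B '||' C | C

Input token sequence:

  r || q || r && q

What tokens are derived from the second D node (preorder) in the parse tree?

q

[B [B [B [C [D r]]] || [C [D q]]] || [C [C [D r]] && [D q]]]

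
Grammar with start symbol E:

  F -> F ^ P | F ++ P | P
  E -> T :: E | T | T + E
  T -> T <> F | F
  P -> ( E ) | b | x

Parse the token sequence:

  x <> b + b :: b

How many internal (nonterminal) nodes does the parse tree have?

15

[E [T [T [F [P x]]] <> [F [P b]]] + [E [T [F [P b]]] :: [E [T [F [P b]]]]]]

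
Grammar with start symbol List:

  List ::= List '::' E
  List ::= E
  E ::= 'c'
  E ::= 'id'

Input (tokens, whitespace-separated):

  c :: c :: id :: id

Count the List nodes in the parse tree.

4

[List [List [List [List [E c]] :: [E c]] :: [E id]] :: [E id]]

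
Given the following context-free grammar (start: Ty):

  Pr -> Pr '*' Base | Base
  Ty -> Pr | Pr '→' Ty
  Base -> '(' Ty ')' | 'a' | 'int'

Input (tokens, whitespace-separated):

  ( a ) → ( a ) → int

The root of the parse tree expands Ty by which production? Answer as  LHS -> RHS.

Ty -> Pr '→' Ty

[Ty [Pr [Base ( [Ty [Pr [Base a]]] )]] → [Ty [Pr [Base ( [Ty [Pr [Base a]]] )]] → [Ty [Pr [Base int]]]]]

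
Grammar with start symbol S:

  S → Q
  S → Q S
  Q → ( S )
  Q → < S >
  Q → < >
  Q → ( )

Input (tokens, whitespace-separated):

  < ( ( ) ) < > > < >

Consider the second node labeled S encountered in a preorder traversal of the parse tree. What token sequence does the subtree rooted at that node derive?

( ( ) ) < >

[S [Q < [S [Q ( [S [Q ( )]] )] [S [Q < >]]] >] [S [Q < >]]]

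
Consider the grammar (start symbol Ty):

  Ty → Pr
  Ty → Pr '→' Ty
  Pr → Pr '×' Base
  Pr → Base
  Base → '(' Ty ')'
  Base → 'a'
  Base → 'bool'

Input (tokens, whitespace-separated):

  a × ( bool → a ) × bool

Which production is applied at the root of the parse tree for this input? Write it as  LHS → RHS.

[Ty [Pr [Pr [Pr [Base a]] × [Base ( [Ty [Pr [Base bool]] → [Ty [Pr [Base a]]]] )]] × [Base bool]]]

Ty → Pr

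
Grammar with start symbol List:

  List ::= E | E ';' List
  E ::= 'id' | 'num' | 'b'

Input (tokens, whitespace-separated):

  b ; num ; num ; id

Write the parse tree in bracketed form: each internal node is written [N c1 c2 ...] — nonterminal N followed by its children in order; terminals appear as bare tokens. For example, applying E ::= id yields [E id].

[List [E b] ; [List [E num] ; [List [E num] ; [List [E id]]]]]

List
E ; List
b ; List
b ; E ; List
b ; num ; List
b ; num ; E ; List
b ; num ; num ; List
b ; num ; num ; E
b ; num ; num ; id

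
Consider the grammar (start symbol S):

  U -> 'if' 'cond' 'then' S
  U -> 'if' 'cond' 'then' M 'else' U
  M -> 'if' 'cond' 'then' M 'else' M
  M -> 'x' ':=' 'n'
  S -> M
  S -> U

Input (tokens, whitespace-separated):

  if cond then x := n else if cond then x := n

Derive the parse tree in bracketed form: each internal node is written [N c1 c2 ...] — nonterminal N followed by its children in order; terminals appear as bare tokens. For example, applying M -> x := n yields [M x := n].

S
U
if cond then M else U
if cond then x := n else U
if cond then x := n else if cond then S
if cond then x := n else if cond then M
if cond then x := n else if cond then x := n

[S [U if cond then [M x := n] else [U if cond then [S [M x := n]]]]]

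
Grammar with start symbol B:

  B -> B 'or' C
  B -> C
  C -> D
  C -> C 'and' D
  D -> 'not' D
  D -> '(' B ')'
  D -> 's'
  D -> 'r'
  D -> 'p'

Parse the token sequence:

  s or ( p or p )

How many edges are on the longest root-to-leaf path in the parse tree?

[B [B [C [D s]]] or [C [D ( [B [B [C [D p]]] or [C [D p]]] )]]]

7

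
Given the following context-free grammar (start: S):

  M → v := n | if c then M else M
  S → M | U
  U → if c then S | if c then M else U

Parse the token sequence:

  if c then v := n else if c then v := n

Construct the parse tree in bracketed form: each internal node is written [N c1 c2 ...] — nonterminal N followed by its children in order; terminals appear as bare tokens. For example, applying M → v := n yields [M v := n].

S
U
if c then M else U
if c then v := n else U
if c then v := n else if c then S
if c then v := n else if c then M
if c then v := n else if c then v := n

[S [U if c then [M v := n] else [U if c then [S [M v := n]]]]]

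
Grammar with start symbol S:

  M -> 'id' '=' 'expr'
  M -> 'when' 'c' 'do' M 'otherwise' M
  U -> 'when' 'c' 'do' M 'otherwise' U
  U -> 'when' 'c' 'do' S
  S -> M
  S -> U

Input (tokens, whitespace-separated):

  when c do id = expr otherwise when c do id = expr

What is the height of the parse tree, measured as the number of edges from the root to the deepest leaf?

[S [U when c do [M id = expr] otherwise [U when c do [S [M id = expr]]]]]

5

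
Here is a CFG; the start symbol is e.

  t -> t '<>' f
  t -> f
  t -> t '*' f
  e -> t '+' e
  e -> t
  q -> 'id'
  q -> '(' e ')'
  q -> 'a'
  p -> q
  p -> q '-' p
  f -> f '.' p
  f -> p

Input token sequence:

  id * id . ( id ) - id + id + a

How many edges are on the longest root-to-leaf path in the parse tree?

[e [t [t [f [p [q id]]]] * [f [f [p [q id]]] . [p [q ( [e [t [f [p [q id]]]]] )] - [p [q id]]]]] + [e [t [f [p [q id]]]] + [e [t [f [p [q a]]]]]]]

10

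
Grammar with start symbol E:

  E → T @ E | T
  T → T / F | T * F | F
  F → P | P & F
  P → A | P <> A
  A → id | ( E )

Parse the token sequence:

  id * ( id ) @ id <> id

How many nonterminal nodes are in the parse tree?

21

[E [T [T [F [P [A id]]]] * [F [P [A ( [E [T [F [P [A id]]]]] )]]]] @ [E [T [F [P [P [A id]] <> [A id]]]]]]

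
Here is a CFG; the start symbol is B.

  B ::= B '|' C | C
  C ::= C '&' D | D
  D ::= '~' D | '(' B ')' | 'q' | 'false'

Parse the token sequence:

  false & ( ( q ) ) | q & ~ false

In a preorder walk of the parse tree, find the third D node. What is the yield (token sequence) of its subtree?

( q )

[B [B [C [C [D false]] & [D ( [B [C [D ( [B [C [D q]]] )]]] )]]] | [C [C [D q]] & [D ~ [D false]]]]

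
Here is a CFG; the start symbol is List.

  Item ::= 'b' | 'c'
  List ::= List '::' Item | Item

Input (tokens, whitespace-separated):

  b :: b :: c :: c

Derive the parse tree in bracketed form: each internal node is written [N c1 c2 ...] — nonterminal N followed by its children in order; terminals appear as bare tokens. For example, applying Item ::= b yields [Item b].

List
List :: Item
List :: Item :: Item
List :: Item :: Item :: Item
Item :: Item :: Item :: Item
b :: Item :: Item :: Item
b :: b :: Item :: Item
b :: b :: c :: Item
b :: b :: c :: c

[List [List [List [List [Item b]] :: [Item b]] :: [Item c]] :: [Item c]]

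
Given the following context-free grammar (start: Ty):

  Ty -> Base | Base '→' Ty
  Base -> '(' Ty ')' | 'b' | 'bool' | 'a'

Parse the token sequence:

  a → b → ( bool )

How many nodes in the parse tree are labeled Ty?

[Ty [Base a] → [Ty [Base b] → [Ty [Base ( [Ty [Base bool]] )]]]]

4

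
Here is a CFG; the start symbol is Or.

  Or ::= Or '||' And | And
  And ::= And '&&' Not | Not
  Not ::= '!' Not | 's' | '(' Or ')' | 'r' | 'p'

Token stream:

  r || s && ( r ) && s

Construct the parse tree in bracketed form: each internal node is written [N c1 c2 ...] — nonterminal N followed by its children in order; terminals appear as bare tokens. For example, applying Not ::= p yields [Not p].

Or
Or || And
And || And
Not || And
r || And
r || And && Not
r || And && Not && Not
r || Not && Not && Not
r || s && Not && Not
r || s && ( Or ) && Not
r || s && ( And ) && Not
r || s && ( Not ) && Not
r || s && ( r ) && Not
r || s && ( r ) && s

[Or [Or [And [Not r]]] || [And [And [And [Not s]] && [Not ( [Or [And [Not r]]] )]] && [Not s]]]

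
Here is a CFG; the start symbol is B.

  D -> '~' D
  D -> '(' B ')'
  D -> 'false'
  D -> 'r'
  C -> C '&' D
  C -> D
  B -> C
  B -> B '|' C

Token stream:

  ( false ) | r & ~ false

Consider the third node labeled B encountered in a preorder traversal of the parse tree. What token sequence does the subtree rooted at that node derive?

[B [B [C [D ( [B [C [D false]]] )]]] | [C [C [D r]] & [D ~ [D false]]]]

false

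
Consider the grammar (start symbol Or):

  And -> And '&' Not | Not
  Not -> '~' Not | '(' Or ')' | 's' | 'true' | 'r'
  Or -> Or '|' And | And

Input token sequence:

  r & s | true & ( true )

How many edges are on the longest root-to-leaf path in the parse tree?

6

[Or [Or [And [And [Not r]] & [Not s]]] | [And [And [Not true]] & [Not ( [Or [And [Not true]]] )]]]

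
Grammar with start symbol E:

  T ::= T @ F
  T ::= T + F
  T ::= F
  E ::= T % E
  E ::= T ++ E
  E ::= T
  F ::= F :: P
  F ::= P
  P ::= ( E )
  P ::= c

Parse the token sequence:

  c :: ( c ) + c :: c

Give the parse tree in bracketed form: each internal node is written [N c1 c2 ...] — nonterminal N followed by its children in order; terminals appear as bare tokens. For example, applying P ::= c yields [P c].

E
T
T + F
F + F
F :: P + F
P :: P + F
c :: P + F
c :: ( E ) + F
c :: ( T ) + F
c :: ( F ) + F
c :: ( P ) + F
c :: ( c ) + F
c :: ( c ) + F :: P
c :: ( c ) + P :: P
c :: ( c ) + c :: P
c :: ( c ) + c :: c

[E [T [T [F [F [P c]] :: [P ( [E [T [F [P c]]]] )]]] + [F [F [P c]] :: [P c]]]]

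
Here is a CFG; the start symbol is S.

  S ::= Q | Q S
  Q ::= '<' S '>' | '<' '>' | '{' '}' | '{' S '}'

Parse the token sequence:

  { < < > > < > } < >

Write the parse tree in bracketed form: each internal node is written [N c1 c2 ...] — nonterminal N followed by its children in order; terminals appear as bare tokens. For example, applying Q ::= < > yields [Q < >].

[S [Q { [S [Q < [S [Q < >]] >] [S [Q < >]]] }] [S [Q < >]]]

S
Q S
{ S } S
{ Q S } S
{ < S > S } S
{ < Q > S } S
{ < < > > S } S
{ < < > > Q } S
{ < < > > < > } S
{ < < > > < > } Q
{ < < > > < > } < >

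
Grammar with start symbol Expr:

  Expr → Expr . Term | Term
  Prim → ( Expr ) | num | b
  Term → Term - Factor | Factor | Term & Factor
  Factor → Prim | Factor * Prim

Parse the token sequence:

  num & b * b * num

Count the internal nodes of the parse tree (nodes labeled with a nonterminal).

[Expr [Term [Term [Factor [Prim num]]] & [Factor [Factor [Factor [Prim b]] * [Prim b]] * [Prim num]]]]

11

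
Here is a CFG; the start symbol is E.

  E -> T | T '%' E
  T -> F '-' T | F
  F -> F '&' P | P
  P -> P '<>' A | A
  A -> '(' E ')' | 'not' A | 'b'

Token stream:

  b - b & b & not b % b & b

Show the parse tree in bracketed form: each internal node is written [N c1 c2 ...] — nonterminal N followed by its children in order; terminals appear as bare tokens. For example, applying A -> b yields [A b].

[E [T [F [P [A b]]] - [T [F [F [F [P [A b]]] & [P [A b]]] & [P [A not [A b]]]]]] % [E [T [F [F [P [A b]]] & [P [A b]]]]]]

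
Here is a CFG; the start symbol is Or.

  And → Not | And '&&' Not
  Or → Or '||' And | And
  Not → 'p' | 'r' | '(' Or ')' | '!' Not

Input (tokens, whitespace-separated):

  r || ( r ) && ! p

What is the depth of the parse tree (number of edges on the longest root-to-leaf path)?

7

[Or [Or [And [Not r]]] || [And [And [Not ( [Or [And [Not r]]] )]] && [Not ! [Not p]]]]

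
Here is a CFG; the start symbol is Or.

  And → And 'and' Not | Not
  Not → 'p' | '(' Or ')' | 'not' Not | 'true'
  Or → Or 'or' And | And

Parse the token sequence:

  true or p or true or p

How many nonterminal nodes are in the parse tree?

12

[Or [Or [Or [Or [And [Not true]]] or [And [Not p]]] or [And [Not true]]] or [And [Not p]]]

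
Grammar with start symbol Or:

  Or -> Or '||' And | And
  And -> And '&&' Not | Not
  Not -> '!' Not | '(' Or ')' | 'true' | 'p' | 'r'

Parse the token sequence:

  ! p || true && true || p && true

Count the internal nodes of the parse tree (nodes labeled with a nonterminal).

14

[Or [Or [Or [And [Not ! [Not p]]]] || [And [And [Not true]] && [Not true]]] || [And [And [Not p]] && [Not true]]]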